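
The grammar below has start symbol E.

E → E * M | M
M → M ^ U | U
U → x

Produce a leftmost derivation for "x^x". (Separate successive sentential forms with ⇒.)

E ⇒ M   [E → M]
M ⇒ M^U   [M → M ^ U]
M^U ⇒ U^U   [M → U]
U^U ⇒ x^U   [U → x]
x^U ⇒ x^x   [U → x]

E⇒M⇒M^U⇒U^U⇒x^U⇒x^x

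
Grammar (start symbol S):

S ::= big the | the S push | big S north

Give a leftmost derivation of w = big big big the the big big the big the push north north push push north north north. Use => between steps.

S => big S north   [S ::= big S north]
big S north => big big S north north   [S ::= big S north]
big big S north north => big big big S north north north   [S ::= big S north]
big big big S north north north => big big big the S push north north north   [S ::= the S push]
big big big the S push north north north => big big big the the S push push north north north   [S ::= the S push]
big big big the the S push push north north north => big big big the the big S north push push north north north   [S ::= big S north]
big big big the the big S north push push north north north => big big big the the big big S north north push push north north north   [S ::= big S north]
big big big the the big big S north north push push north north north => big big big the the big big the S push north north push push north north north   [S ::= the S push]
big big big the the big big the S push north north push push north north north => big big big the the big big the big the push north north push push north north north   [S ::= big the]

S => big S north => big big S north north => big big big S north north north => big big big the S push north north north => big big big the the S push push north north north => big big big the the big S north push push north north north => big big big the the big big S north north push push north north north => big big big the the big big the S push north north push push north north north => big big big the the big big the big the push north north push push north north north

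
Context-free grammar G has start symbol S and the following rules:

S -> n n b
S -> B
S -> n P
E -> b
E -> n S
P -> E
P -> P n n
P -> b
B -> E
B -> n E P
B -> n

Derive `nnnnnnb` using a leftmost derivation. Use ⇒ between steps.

S ⇒ B ⇒ nEP ⇒ nnSP ⇒ nnBP ⇒ nnnP ⇒ nnnE ⇒ nnnnS ⇒ nnnnnnb

S ⇒ B   [S -> B]
B ⇒ nEP   [B -> n E P]
nEP ⇒ nnSP   [E -> n S]
nnSP ⇒ nnBP   [S -> B]
nnBP ⇒ nnnP   [B -> n]
nnnP ⇒ nnnE   [P -> E]
nnnE ⇒ nnnnS   [E -> n S]
nnnnS ⇒ nnnnnnb   [S -> n n b]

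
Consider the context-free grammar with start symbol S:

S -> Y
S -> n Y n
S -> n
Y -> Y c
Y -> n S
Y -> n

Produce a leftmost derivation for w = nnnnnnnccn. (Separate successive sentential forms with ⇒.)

S⇒nYn⇒nYcn⇒nYccn⇒nnSccn⇒nnnYnccn⇒nnnnSnccn⇒nnnnYnccn⇒nnnnnSnccn⇒nnnnnYnccn⇒nnnnnnnccn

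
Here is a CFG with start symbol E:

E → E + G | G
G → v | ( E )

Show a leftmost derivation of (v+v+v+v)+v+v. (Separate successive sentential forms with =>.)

E => E+G => E+G+G => G+G+G => (E)+G+G => (E+G)+G+G => (E+G+G)+G+G => (E+G+G+G)+G+G => (G+G+G+G)+G+G => (v+G+G+G)+G+G => (v+v+G+G)+G+G => (v+v+v+G)+G+G => (v+v+v+v)+G+G => (v+v+v+v)+v+G => (v+v+v+v)+v+v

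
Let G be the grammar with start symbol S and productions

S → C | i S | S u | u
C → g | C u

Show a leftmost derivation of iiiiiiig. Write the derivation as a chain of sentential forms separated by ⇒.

S ⇒ iS   [S → i S]
iS ⇒ iiS   [S → i S]
iiS ⇒ iiiS   [S → i S]
iiiS ⇒ iiiiS   [S → i S]
iiiiS ⇒ iiiiiS   [S → i S]
iiiiiS ⇒ iiiiiiS   [S → i S]
iiiiiiS ⇒ iiiiiiiS   [S → i S]
iiiiiiiS ⇒ iiiiiiiC   [S → C]
iiiiiiiC ⇒ iiiiiiig   [C → g]

S⇒iS⇒iiS⇒iiiS⇒iiiiS⇒iiiiiS⇒iiiiiiS⇒iiiiiiiS⇒iiiiiiiC⇒iiiiiiig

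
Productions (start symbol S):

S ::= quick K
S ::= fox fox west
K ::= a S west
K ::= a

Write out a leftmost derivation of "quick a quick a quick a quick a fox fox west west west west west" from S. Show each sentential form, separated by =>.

S => quick K => quick a S west => quick a quick K west => quick a quick a S west west => quick a quick a quick K west west => quick a quick a quick a S west west west => quick a quick a quick a quick K west west west => quick a quick a quick a quick a S west west west west => quick a quick a quick a quick a fox fox west west west west west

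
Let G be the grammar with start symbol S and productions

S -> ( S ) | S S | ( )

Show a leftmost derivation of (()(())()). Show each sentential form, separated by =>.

S=>(S)=>(SS)=>(SSS)=>(()SS)=>(()(S)S)=>(()(())S)=>(()(())())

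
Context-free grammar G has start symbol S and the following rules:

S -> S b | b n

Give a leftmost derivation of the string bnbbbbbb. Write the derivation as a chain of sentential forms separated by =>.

S => Sb => Sbb => Sbbb => Sbbbb => Sbbbbb => Sbbbbbb => bnbbbbbb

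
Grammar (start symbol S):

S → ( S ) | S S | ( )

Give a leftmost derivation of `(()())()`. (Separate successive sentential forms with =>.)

S => SS => (S)S => (SS)S => (()S)S => (()())S => (()())()

S => SS   [S → S S]
SS => (S)S   [S → ( S )]
(S)S => (SS)S   [S → S S]
(SS)S => (()S)S   [S → ( )]
(()S)S => (()())S   [S → ( )]
(()())S => (()())()   [S → ( )]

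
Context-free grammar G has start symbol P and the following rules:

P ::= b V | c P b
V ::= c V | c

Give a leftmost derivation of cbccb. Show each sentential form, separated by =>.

P => cPb   [P ::= c P b]
cPb => cbVb   [P ::= b V]
cbVb => cbcVb   [V ::= c V]
cbcVb => cbccb   [V ::= c]

P => cPb => cbVb => cbcVb => cbccb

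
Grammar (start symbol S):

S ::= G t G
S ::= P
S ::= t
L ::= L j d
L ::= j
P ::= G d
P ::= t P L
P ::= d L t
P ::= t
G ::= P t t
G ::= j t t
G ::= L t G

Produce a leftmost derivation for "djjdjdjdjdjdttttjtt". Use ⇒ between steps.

S ⇒ GtG ⇒ PtttG ⇒ dLttttG ⇒ dLjdttttG ⇒ dLjdjdttttG ⇒ dLjdjdjdttttG ⇒ dLjdjdjdjdttttG ⇒ dLjdjdjdjdjdttttG ⇒ djjdjdjdjdjdttttG ⇒ djjdjdjdjdjdttttjtt

S ⇒ GtG   [S ::= G t G]
GtG ⇒ PtttG   [G ::= P t t]
PtttG ⇒ dLttttG   [P ::= d L t]
dLttttG ⇒ dLjdttttG   [L ::= L j d]
dLjdttttG ⇒ dLjdjdttttG   [L ::= L j d]
dLjdjdttttG ⇒ dLjdjdjdttttG   [L ::= L j d]
dLjdjdjdttttG ⇒ dLjdjdjdjdttttG   [L ::= L j d]
dLjdjdjdjdttttG ⇒ dLjdjdjdjdjdttttG   [L ::= L j d]
dLjdjdjdjdjdttttG ⇒ djjdjdjdjdjdttttG   [L ::= j]
djjdjdjdjdjdttttG ⇒ djjdjdjdjdjdttttjtt   [G ::= j t t]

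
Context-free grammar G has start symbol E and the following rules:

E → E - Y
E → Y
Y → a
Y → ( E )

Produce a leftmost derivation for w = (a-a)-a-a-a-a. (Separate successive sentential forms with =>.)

E => E-Y => E-Y-Y => E-Y-Y-Y => E-Y-Y-Y-Y => Y-Y-Y-Y-Y => (E)-Y-Y-Y-Y => (E-Y)-Y-Y-Y-Y => (Y-Y)-Y-Y-Y-Y => (a-Y)-Y-Y-Y-Y => (a-a)-Y-Y-Y-Y => (a-a)-a-Y-Y-Y => (a-a)-a-a-Y-Y => (a-a)-a-a-a-Y => (a-a)-a-a-a-a

E => E-Y   [E → E - Y]
E-Y => E-Y-Y   [E → E - Y]
E-Y-Y => E-Y-Y-Y   [E → E - Y]
E-Y-Y-Y => E-Y-Y-Y-Y   [E → E - Y]
E-Y-Y-Y-Y => Y-Y-Y-Y-Y   [E → Y]
Y-Y-Y-Y-Y => (E)-Y-Y-Y-Y   [Y → ( E )]
(E)-Y-Y-Y-Y => (E-Y)-Y-Y-Y-Y   [E → E - Y]
(E-Y)-Y-Y-Y-Y => (Y-Y)-Y-Y-Y-Y   [E → Y]
(Y-Y)-Y-Y-Y-Y => (a-Y)-Y-Y-Y-Y   [Y → a]
(a-Y)-Y-Y-Y-Y => (a-a)-Y-Y-Y-Y   [Y → a]
(a-a)-Y-Y-Y-Y => (a-a)-a-Y-Y-Y   [Y → a]
(a-a)-a-Y-Y-Y => (a-a)-a-a-Y-Y   [Y → a]
(a-a)-a-a-Y-Y => (a-a)-a-a-a-Y   [Y → a]
(a-a)-a-a-a-Y => (a-a)-a-a-a-a   [Y → a]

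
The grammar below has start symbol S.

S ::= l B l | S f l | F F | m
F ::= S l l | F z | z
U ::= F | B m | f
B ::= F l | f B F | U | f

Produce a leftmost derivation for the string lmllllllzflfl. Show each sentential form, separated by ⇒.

S⇒Sfl⇒Sflfl⇒FFflfl⇒SllFflfl⇒lBlllFflfl⇒lFllllFflfl⇒lSllllllFflfl⇒lmllllllFflfl⇒lmllllllzflfl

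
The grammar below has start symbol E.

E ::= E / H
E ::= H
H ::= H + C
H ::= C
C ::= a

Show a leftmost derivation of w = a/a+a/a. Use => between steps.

E => E/H => E/H/H => H/H/H => C/H/H => a/H/H => a/H+C/H => a/C+C/H => a/a+C/H => a/a+a/H => a/a+a/C => a/a+a/a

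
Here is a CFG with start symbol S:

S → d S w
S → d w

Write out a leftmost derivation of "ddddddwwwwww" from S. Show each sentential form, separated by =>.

S=>dSw=>ddSww=>dddSwww=>ddddSwwww=>dddddSwwwww=>ddddddwwwwww

S => dSw   [S → d S w]
dSw => ddSww   [S → d S w]
ddSww => dddSwww   [S → d S w]
dddSwww => ddddSwwww   [S → d S w]
ddddSwwww => dddddSwwwww   [S → d S w]
dddddSwwwww => ddddddwwwwww   [S → d w]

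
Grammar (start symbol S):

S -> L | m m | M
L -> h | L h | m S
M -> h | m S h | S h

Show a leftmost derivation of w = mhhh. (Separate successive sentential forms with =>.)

S => M => mSh => mMh => mShh => mMhh => mhhh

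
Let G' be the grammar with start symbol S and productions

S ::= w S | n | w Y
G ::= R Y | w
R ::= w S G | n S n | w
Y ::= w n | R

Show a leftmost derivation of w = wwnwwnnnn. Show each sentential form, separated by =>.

S => wS => wwY => wwR => wwnSn => wwnwSn => wwnwwYn => wwnwwRn => wwnwwnSnn => wwnwwnnnn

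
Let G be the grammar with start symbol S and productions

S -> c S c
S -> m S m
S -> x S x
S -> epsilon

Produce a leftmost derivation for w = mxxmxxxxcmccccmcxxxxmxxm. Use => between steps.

S=>mSm=>mxSxm=>mxxSxxm=>mxxmSmxxm=>mxxmxSxmxxm=>mxxmxxSxxmxxm=>mxxmxxxSxxxmxxm=>mxxmxxxxSxxxxmxxm=>mxxmxxxxcScxxxxmxxm=>mxxmxxxxcmSmcxxxxmxxm=>mxxmxxxxcmcScmcxxxxmxxm=>mxxmxxxxcmccSccmcxxxxmxxm=>mxxmxxxxcmccccmcxxxxmxxm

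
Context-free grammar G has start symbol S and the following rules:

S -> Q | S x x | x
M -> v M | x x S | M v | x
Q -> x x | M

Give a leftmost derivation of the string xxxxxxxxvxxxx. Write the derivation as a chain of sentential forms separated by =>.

S => Q => M => xxS => xxSxx => xxSxxxx => xxQxxxx => xxMxxxx => xxMvxxxx => xxxxSvxxxx => xxxxSxxvxxxx => xxxxQxxvxxxx => xxxxxxxxvxxxx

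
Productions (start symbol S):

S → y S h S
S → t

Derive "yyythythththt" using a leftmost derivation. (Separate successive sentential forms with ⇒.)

S ⇒ yShS   [S → y S h S]
yShS ⇒ yyShShS   [S → y S h S]
yyShShS ⇒ yyyShShShS   [S → y S h S]
yyyShShShS ⇒ yyythShShS   [S → t]
yyythShShS ⇒ yyythyShShShS   [S → y S h S]
yyythyShShShS ⇒ yyythythShShS   [S → t]
yyythythShShS ⇒ yyythyththShS   [S → t]
yyythyththShS ⇒ yyythythththS   [S → t]
yyythythththS ⇒ yyythythththt   [S → t]

S⇒yShS⇒yyShShS⇒yyyShShShS⇒yyythShShS⇒yyythyShShShS⇒yyythythShShS⇒yyythyththShS⇒yyythythththS⇒yyythythththt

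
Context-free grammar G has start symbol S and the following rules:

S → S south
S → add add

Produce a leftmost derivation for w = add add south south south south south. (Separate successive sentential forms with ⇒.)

S ⇒ S south   [S → S south]
S south ⇒ S south south   [S → S south]
S south south ⇒ S south south south   [S → S south]
S south south south ⇒ S south south south south   [S → S south]
S south south south south ⇒ S south south south south south   [S → S south]
S south south south south south ⇒ add add south south south south south   [S → add add]

S ⇒ S south ⇒ S south south ⇒ S south south south ⇒ S south south south south ⇒ S south south south south south ⇒ add add south south south south south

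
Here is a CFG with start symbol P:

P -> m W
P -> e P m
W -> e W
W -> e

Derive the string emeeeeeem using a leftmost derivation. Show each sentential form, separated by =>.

P => ePm   [P -> e P m]
ePm => emWm   [P -> m W]
emWm => emeWm   [W -> e W]
emeWm => emeeWm   [W -> e W]
emeeWm => emeeeWm   [W -> e W]
emeeeWm => emeeeeWm   [W -> e W]
emeeeeWm => emeeeeeWm   [W -> e W]
emeeeeeWm => emeeeeeem   [W -> e]

P => ePm => emWm => emeWm => emeeWm => emeeeWm => emeeeeWm => emeeeeeWm => emeeeeeem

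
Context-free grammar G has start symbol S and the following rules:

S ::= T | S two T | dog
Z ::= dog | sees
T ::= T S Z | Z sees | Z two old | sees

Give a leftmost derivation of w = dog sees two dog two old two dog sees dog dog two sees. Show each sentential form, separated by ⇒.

S ⇒ S two T   [S ::= S two T]
S two T ⇒ S two T two T   [S ::= S two T]
S two T two T ⇒ S two T two T two T   [S ::= S two T]
S two T two T two T ⇒ T two T two T two T   [S ::= T]
T two T two T two T ⇒ Z sees two T two T two T   [T ::= Z sees]
Z sees two T two T two T ⇒ dog sees two T two T two T   [Z ::= dog]
dog sees two T two T two T ⇒ dog sees two Z two old two T two T   [T ::= Z two old]
dog sees two Z two old two T two T ⇒ dog sees two dog two old two T two T   [Z ::= dog]
dog sees two dog two old two T two T ⇒ dog sees two dog two old two T S Z two T   [T ::= T S Z]
dog sees two dog two old two T S Z two T ⇒ dog sees two dog two old two Z sees S Z two T   [T ::= Z sees]
dog sees two dog two old two Z sees S Z two T ⇒ dog sees two dog two old two dog sees S Z two T   [Z ::= dog]
dog sees two dog two old two dog sees S Z two T ⇒ dog sees two dog two old two dog sees dog Z two T   [S ::= dog]
dog sees two dog two old two dog sees dog Z two T ⇒ dog sees two dog two old two dog sees dog dog two T   [Z ::= dog]
dog sees two dog two old two dog sees dog dog two T ⇒ dog sees two dog two old two dog sees dog dog two sees   [T ::= sees]

S ⇒ S two T ⇒ S two T two T ⇒ S two T two T two T ⇒ T two T two T two T ⇒ Z sees two T two T two T ⇒ dog sees two T two T two T ⇒ dog sees two Z two old two T two T ⇒ dog sees two dog two old two T two T ⇒ dog sees two dog two old two T S Z two T ⇒ dog sees two dog two old two Z sees S Z two T ⇒ dog sees two dog two old two dog sees S Z two T ⇒ dog sees two dog two old two dog sees dog Z two T ⇒ dog sees two dog two old two dog sees dog dog two T ⇒ dog sees two dog two old two dog sees dog dog two sees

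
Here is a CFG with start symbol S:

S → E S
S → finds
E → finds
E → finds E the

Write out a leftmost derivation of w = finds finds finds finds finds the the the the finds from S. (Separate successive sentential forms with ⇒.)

S ⇒ E S ⇒ finds E the S ⇒ finds finds E the the S ⇒ finds finds finds E the the the S ⇒ finds finds finds finds E the the the the S ⇒ finds finds finds finds finds the the the the S ⇒ finds finds finds finds finds the the the the finds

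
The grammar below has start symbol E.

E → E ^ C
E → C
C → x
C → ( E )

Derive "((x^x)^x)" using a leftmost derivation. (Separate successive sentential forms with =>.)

E => C => (E) => (E^C) => (C^C) => ((E)^C) => ((E^C)^C) => ((C^C)^C) => ((x^C)^C) => ((x^x)^C) => ((x^x)^x)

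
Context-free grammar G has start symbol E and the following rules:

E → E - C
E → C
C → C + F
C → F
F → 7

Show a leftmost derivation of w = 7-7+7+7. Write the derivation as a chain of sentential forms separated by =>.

E => E-C   [E → E - C]
E-C => C-C   [E → C]
C-C => F-C   [C → F]
F-C => 7-C   [F → 7]
7-C => 7-C+F   [C → C + F]
7-C+F => 7-C+F+F   [C → C + F]
7-C+F+F => 7-F+F+F   [C → F]
7-F+F+F => 7-7+F+F   [F → 7]
7-7+F+F => 7-7+7+F   [F → 7]
7-7+7+F => 7-7+7+7   [F → 7]

E=>E-C=>C-C=>F-C=>7-C=>7-C+F=>7-C+F+F=>7-F+F+F=>7-7+F+F=>7-7+7+F=>7-7+7+7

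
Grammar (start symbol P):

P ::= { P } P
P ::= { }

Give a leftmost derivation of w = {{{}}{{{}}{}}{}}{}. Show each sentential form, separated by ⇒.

P ⇒ {P}P ⇒ {{P}P}P ⇒ {{{}}P}P ⇒ {{{}}{P}P}P ⇒ {{{}}{{P}P}P}P ⇒ {{{}}{{{}}P}P}P ⇒ {{{}}{{{}}{}}P}P ⇒ {{{}}{{{}}{}}{}}P ⇒ {{{}}{{{}}{}}{}}{}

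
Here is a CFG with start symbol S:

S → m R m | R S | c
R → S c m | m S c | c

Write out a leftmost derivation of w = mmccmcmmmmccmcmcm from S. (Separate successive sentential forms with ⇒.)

S⇒RS⇒ScmS⇒mRmcmS⇒mmScmcmS⇒mmccmcmS⇒mmccmcmRS⇒mmccmcmmScS⇒mmccmcmmmRmcS⇒mmccmcmmmmScmcS⇒mmccmcmmmmccmcS⇒mmccmcmmmmccmcmRm⇒mmccmcmmmmccmcmcm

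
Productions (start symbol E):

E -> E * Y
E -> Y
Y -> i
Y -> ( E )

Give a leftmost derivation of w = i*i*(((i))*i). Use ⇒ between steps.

E ⇒ E*Y ⇒ E*Y*Y ⇒ Y*Y*Y ⇒ i*Y*Y ⇒ i*i*Y ⇒ i*i*(E) ⇒ i*i*(E*Y) ⇒ i*i*(Y*Y) ⇒ i*i*((E)*Y) ⇒ i*i*((Y)*Y) ⇒ i*i*(((E))*Y) ⇒ i*i*(((Y))*Y) ⇒ i*i*(((i))*Y) ⇒ i*i*(((i))*i)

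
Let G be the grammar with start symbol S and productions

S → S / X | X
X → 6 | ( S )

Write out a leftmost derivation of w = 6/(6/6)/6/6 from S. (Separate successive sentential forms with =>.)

S => S/X   [S → S / X]
S/X => S/X/X   [S → S / X]
S/X/X => S/X/X/X   [S → S / X]
S/X/X/X => X/X/X/X   [S → X]
X/X/X/X => 6/X/X/X   [X → 6]
6/X/X/X => 6/(S)/X/X   [X → ( S )]
6/(S)/X/X => 6/(S/X)/X/X   [S → S / X]
6/(S/X)/X/X => 6/(X/X)/X/X   [S → X]
6/(X/X)/X/X => 6/(6/X)/X/X   [X → 6]
6/(6/X)/X/X => 6/(6/6)/X/X   [X → 6]
6/(6/6)/X/X => 6/(6/6)/6/X   [X → 6]
6/(6/6)/6/X => 6/(6/6)/6/6   [X → 6]

S => S/X => S/X/X => S/X/X/X => X/X/X/X => 6/X/X/X => 6/(S)/X/X => 6/(S/X)/X/X => 6/(X/X)/X/X => 6/(6/X)/X/X => 6/(6/6)/X/X => 6/(6/6)/6/X => 6/(6/6)/6/6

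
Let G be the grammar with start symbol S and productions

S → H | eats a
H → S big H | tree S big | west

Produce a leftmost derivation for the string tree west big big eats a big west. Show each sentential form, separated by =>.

S => H   [S → H]
H => S big H   [H → S big H]
S big H => H big H   [S → H]
H big H => tree S big big H   [H → tree S big]
tree S big big H => tree H big big H   [S → H]
tree H big big H => tree west big big H   [H → west]
tree west big big H => tree west big big S big H   [H → S big H]
tree west big big S big H => tree west big big eats a big H   [S → eats a]
tree west big big eats a big H => tree west big big eats a big west   [H → west]

S => H => S big H => H big H => tree S big big H => tree H big big H => tree west big big H => tree west big big S big H => tree west big big eats a big H => tree west big big eats a big west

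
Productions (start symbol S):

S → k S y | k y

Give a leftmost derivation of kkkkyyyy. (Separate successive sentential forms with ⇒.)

S ⇒ kSy ⇒ kkSyy ⇒ kkkSyyy ⇒ kkkkyyyy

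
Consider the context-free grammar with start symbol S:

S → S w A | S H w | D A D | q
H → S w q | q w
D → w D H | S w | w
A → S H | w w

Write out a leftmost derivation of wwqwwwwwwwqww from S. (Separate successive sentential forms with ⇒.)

S ⇒ SHw ⇒ SwAHw ⇒ DADwAHw ⇒ wDHADwAHw ⇒ wwHADwAHw ⇒ wwqwADwAHw ⇒ wwqwwwDwAHw ⇒ wwqwwwwwAHw ⇒ wwqwwwwwwwHw ⇒ wwqwwwwwwwqww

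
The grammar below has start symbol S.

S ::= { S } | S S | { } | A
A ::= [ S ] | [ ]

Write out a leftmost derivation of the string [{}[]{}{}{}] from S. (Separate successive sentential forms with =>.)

S => A => [S] => [SS] => [SSS] => [SSSS] => [{}SSS] => [{}ASS] => [{}[]SS] => [{}[]SSS] => [{}[]{}SS] => [{}[]{}{}S] => [{}[]{}{}{}]

S => A   [S ::= A]
A => [S]   [A ::= [ S ]]
[S] => [SS]   [S ::= S S]
[SS] => [SSS]   [S ::= S S]
[SSS] => [SSSS]   [S ::= S S]
[SSSS] => [{}SSS]   [S ::= { }]
[{}SSS] => [{}ASS]   [S ::= A]
[{}ASS] => [{}[]SS]   [A ::= [ ]]
[{}[]SS] => [{}[]SSS]   [S ::= S S]
[{}[]SSS] => [{}[]{}SS]   [S ::= { }]
[{}[]{}SS] => [{}[]{}{}S]   [S ::= { }]
[{}[]{}{}S] => [{}[]{}{}{}]   [S ::= { }]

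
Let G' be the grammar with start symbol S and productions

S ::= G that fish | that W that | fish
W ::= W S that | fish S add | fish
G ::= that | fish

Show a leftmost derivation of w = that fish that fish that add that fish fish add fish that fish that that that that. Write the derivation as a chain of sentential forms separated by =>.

S => that W that => that W S that that => that fish S add S that that => that fish that W that add S that that => that fish that fish that add S that that => that fish that fish that add that W that that that => that fish that fish that add that W S that that that that => that fish that fish that add that fish S add S that that that that => that fish that fish that add that fish fish add S that that that that => that fish that fish that add that fish fish add G that fish that that that that => that fish that fish that add that fish fish add fish that fish that that that that

S => that W that   [S ::= that W that]
that W that => that W S that that   [W ::= W S that]
that W S that that => that fish S add S that that   [W ::= fish S add]
that fish S add S that that => that fish that W that add S that that   [S ::= that W that]
that fish that W that add S that that => that fish that fish that add S that that   [W ::= fish]
that fish that fish that add S that that => that fish that fish that add that W that that that   [S ::= that W that]
that fish that fish that add that W that that that => that fish that fish that add that W S that that that that   [W ::= W S that]
that fish that fish that add that W S that that that that => that fish that fish that add that fish S add S that that that that   [W ::= fish S add]
that fish that fish that add that fish S add S that that that that => that fish that fish that add that fish fish add S that that that that   [S ::= fish]
that fish that fish that add that fish fish add S that that that that => that fish that fish that add that fish fish add G that fish that that that that   [S ::= G that fish]
that fish that fish that add that fish fish add G that fish that that that that => that fish that fish that add that fish fish add fish that fish that that that that   [G ::= fish]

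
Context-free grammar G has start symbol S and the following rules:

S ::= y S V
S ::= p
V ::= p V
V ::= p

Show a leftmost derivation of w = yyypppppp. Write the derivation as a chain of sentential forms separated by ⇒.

S ⇒ ySV ⇒ yySVV ⇒ yyySVVV ⇒ yyypVVV ⇒ yyyppVV ⇒ yyypppVV ⇒ yyyppppVV ⇒ yyypppppV ⇒ yyypppppp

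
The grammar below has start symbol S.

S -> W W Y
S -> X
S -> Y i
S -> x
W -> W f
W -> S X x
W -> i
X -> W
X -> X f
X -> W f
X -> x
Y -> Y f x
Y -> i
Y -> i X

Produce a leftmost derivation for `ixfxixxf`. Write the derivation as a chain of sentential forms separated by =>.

S => X => Xf => Wf => SXxf => YiXxf => YfxiXxf => iXfxiXxf => ixfxiXxf => ixfxixxf

S => X   [S -> X]
X => Xf   [X -> X f]
Xf => Wf   [X -> W]
Wf => SXxf   [W -> S X x]
SXxf => YiXxf   [S -> Y i]
YiXxf => YfxiXxf   [Y -> Y f x]
YfxiXxf => iXfxiXxf   [Y -> i X]
iXfxiXxf => ixfxiXxf   [X -> x]
ixfxiXxf => ixfxixxf   [X -> x]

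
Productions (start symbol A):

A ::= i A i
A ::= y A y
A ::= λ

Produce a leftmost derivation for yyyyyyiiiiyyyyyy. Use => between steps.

A => yAy   [A ::= y A y]
yAy => yyAyy   [A ::= y A y]
yyAyy => yyyAyyy   [A ::= y A y]
yyyAyyy => yyyyAyyyy   [A ::= y A y]
yyyyAyyyy => yyyyyAyyyyy   [A ::= y A y]
yyyyyAyyyyy => yyyyyyAyyyyyy   [A ::= y A y]
yyyyyyAyyyyyy => yyyyyyiAiyyyyyy   [A ::= i A i]
yyyyyyiAiyyyyyy => yyyyyyiiAiiyyyyyy   [A ::= i A i]
yyyyyyiiAiiyyyyyy => yyyyyyiiiiyyyyyy   [A ::= λ]

A => yAy => yyAyy => yyyAyyy => yyyyAyyyy => yyyyyAyyyyy => yyyyyyAyyyyyy => yyyyyyiAiyyyyyy => yyyyyyiiAiiyyyyyy => yyyyyyiiiiyyyyyy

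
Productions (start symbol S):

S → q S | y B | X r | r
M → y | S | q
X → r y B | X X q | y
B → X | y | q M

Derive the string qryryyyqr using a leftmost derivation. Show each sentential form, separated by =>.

S=>qS=>qXr=>qryBr=>qryXr=>qryryBr=>qryryXr=>qryryXXqr=>qryryyXqr=>qryryyyqr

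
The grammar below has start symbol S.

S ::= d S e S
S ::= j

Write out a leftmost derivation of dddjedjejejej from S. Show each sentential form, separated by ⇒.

S ⇒ dSeS ⇒ ddSeSeS ⇒ dddSeSeSeS ⇒ dddjeSeSeS ⇒ dddjedSeSeSeS ⇒ dddjedjeSeSeS ⇒ dddjedjejeSeS ⇒ dddjedjejejeS ⇒ dddjedjejejej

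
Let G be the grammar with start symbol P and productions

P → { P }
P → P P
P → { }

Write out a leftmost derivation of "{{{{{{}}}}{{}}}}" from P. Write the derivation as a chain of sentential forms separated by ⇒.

P ⇒ {P}   [P → { P }]
{P} ⇒ {{P}}   [P → { P }]
{{P}} ⇒ {{PP}}   [P → P P]
{{PP}} ⇒ {{{P}P}}   [P → { P }]
{{{P}P}} ⇒ {{{{P}}P}}   [P → { P }]
{{{{P}}P}} ⇒ {{{{{P}}}P}}   [P → { P }]
{{{{{P}}}P}} ⇒ {{{{{{}}}}P}}   [P → { }]
{{{{{{}}}}P}} ⇒ {{{{{{}}}}{P}}}   [P → { P }]
{{{{{{}}}}{P}}} ⇒ {{{{{{}}}}{{}}}}   [P → { }]

P ⇒ {P} ⇒ {{P}} ⇒ {{PP}} ⇒ {{{P}P}} ⇒ {{{{P}}P}} ⇒ {{{{{P}}}P}} ⇒ {{{{{{}}}}P}} ⇒ {{{{{{}}}}{P}}} ⇒ {{{{{{}}}}{{}}}}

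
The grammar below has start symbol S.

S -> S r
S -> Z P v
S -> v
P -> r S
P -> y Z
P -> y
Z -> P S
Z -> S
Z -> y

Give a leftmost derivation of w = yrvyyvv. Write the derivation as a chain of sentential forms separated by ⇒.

S ⇒ ZPv ⇒ yPv ⇒ yrSv ⇒ yrZPvv ⇒ yrSPvv ⇒ yrvPvv ⇒ yrvyZvv ⇒ yrvyyvv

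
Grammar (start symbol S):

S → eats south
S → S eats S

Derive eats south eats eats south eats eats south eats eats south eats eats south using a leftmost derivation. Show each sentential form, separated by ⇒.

S ⇒ S eats S ⇒ S eats S eats S ⇒ S eats S eats S eats S ⇒ eats south eats S eats S eats S ⇒ eats south eats S eats S eats S eats S ⇒ eats south eats eats south eats S eats S eats S ⇒ eats south eats eats south eats eats south eats S eats S ⇒ eats south eats eats south eats eats south eats eats south eats S ⇒ eats south eats eats south eats eats south eats eats south eats eats south

S ⇒ S eats S   [S → S eats S]
S eats S ⇒ S eats S eats S   [S → S eats S]
S eats S eats S ⇒ S eats S eats S eats S   [S → S eats S]
S eats S eats S eats S ⇒ eats south eats S eats S eats S   [S → eats south]
eats south eats S eats S eats S ⇒ eats south eats S eats S eats S eats S   [S → S eats S]
eats south eats S eats S eats S eats S ⇒ eats south eats eats south eats S eats S eats S   [S → eats south]
eats south eats eats south eats S eats S eats S ⇒ eats south eats eats south eats eats south eats S eats S   [S → eats south]
eats south eats eats south eats eats south eats S eats S ⇒ eats south eats eats south eats eats south eats eats south eats S   [S → eats south]
eats south eats eats south eats eats south eats eats south eats S ⇒ eats south eats eats south eats eats south eats eats south eats eats south   [S → eats south]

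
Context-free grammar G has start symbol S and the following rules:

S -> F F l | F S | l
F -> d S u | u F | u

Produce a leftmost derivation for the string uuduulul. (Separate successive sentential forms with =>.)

S=>FFl=>uFFl=>uuFl=>uudSul=>uudFSul=>uuduFSul=>uuduuSul=>uuduulul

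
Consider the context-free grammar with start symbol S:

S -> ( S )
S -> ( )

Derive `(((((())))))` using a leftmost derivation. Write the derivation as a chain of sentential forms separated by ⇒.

S⇒(S)⇒((S))⇒(((S)))⇒((((S))))⇒(((((S)))))⇒(((((())))))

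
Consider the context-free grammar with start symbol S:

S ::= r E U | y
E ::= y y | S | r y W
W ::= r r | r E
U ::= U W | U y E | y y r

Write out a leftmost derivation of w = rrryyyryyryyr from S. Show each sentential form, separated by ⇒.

S ⇒ rEU ⇒ rSU ⇒ rrEUU ⇒ rrSUU ⇒ rrrEUUU ⇒ rrrSUUU ⇒ rrryUUU ⇒ rrryyyrUU ⇒ rrryyyryyrU ⇒ rrryyyryyryyr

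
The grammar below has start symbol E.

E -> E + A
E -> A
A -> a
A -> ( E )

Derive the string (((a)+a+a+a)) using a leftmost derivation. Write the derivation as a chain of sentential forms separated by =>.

E => A => (E) => (A) => ((E)) => ((E+A)) => ((E+A+A)) => ((E+A+A+A)) => ((A+A+A+A)) => (((E)+A+A+A)) => (((A)+A+A+A)) => (((a)+A+A+A)) => (((a)+a+A+A)) => (((a)+a+a+A)) => (((a)+a+a+a))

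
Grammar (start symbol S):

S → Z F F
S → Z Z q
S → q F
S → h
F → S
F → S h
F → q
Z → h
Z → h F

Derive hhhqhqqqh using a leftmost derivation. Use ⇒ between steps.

S⇒ZFF⇒hFFF⇒hShFF⇒hZZqhFF⇒hhZqhFF⇒hhhqhFF⇒hhhqhqF⇒hhhqhqSh⇒hhhqhqqFh⇒hhhqhqqqh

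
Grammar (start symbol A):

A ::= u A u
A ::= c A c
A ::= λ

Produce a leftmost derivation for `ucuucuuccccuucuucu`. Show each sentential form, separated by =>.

A => uAu => ucAcu => ucuAucu => ucuuAuucu => ucuucAcuucu => ucuucuAucuucu => ucuucuuAuucuucu => ucuucuucAcuucuucu => ucuucuuccAccuucuucu => ucuucuuccccuucuucu

A => uAu   [A ::= u A u]
uAu => ucAcu   [A ::= c A c]
ucAcu => ucuAucu   [A ::= u A u]
ucuAucu => ucuuAuucu   [A ::= u A u]
ucuuAuucu => ucuucAcuucu   [A ::= c A c]
ucuucAcuucu => ucuucuAucuucu   [A ::= u A u]
ucuucuAucuucu => ucuucuuAuucuucu   [A ::= u A u]
ucuucuuAuucuucu => ucuucuucAcuucuucu   [A ::= c A c]
ucuucuucAcuucuucu => ucuucuuccAccuucuucu   [A ::= c A c]
ucuucuuccAccuucuucu => ucuucuuccccuucuucu   [A ::= λ]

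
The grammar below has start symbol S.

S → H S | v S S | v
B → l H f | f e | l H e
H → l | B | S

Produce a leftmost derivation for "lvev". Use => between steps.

S=>HS=>BS=>lHeS=>lSeS=>lveS=>lvev

S => HS   [S → H S]
HS => BS   [H → B]
BS => lHeS   [B → l H e]
lHeS => lSeS   [H → S]
lSeS => lveS   [S → v]
lveS => lvev   [S → v]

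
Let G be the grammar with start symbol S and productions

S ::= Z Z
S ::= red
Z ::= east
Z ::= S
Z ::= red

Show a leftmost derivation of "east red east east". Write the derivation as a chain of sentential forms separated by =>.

S => Z Z => S Z => Z Z Z => S Z Z => Z Z Z Z => east Z Z Z => east S Z Z => east red Z Z => east red east Z => east red east east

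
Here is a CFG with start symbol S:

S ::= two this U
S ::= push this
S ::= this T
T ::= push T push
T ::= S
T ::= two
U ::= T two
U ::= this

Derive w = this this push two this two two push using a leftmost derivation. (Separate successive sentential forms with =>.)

S => this T => this S => this this T => this this push T push => this this push S push => this this push two this U push => this this push two this T two push => this this push two this two two push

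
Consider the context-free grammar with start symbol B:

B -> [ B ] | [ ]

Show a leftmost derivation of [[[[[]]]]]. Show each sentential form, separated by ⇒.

B ⇒ [B] ⇒ [[B]] ⇒ [[[B]]] ⇒ [[[[B]]]] ⇒ [[[[[]]]]]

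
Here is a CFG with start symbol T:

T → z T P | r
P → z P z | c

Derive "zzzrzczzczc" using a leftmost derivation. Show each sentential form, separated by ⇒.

T ⇒ zTP ⇒ zzTPP ⇒ zzzTPPP ⇒ zzzrPPP ⇒ zzzrzPzPP ⇒ zzzrzczPP ⇒ zzzrzczzPzP ⇒ zzzrzczzczP ⇒ zzzrzczzczc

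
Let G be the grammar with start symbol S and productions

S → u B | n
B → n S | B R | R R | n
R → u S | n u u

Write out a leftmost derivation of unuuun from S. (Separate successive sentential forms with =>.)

S=>uB=>uRR=>unuuR=>unuuuS=>unuuun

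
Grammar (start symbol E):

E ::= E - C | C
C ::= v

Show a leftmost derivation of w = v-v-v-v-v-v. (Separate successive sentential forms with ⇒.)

E⇒E-C⇒E-C-C⇒E-C-C-C⇒E-C-C-C-C⇒E-C-C-C-C-C⇒C-C-C-C-C-C⇒v-C-C-C-C-C⇒v-v-C-C-C-C⇒v-v-v-C-C-C⇒v-v-v-v-C-C⇒v-v-v-v-v-C⇒v-v-v-v-v-v

E ⇒ E-C   [E ::= E - C]
E-C ⇒ E-C-C   [E ::= E - C]
E-C-C ⇒ E-C-C-C   [E ::= E - C]
E-C-C-C ⇒ E-C-C-C-C   [E ::= E - C]
E-C-C-C-C ⇒ E-C-C-C-C-C   [E ::= E - C]
E-C-C-C-C-C ⇒ C-C-C-C-C-C   [E ::= C]
C-C-C-C-C-C ⇒ v-C-C-C-C-C   [C ::= v]
v-C-C-C-C-C ⇒ v-v-C-C-C-C   [C ::= v]
v-v-C-C-C-C ⇒ v-v-v-C-C-C   [C ::= v]
v-v-v-C-C-C ⇒ v-v-v-v-C-C   [C ::= v]
v-v-v-v-C-C ⇒ v-v-v-v-v-C   [C ::= v]
v-v-v-v-v-C ⇒ v-v-v-v-v-v   [C ::= v]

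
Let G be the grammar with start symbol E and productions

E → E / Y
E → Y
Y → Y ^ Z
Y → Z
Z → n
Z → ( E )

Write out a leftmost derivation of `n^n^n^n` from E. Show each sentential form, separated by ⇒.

E ⇒ Y ⇒ Y^Z ⇒ Y^Z^Z ⇒ Y^Z^Z^Z ⇒ Z^Z^Z^Z ⇒ n^Z^Z^Z ⇒ n^n^Z^Z ⇒ n^n^n^Z ⇒ n^n^n^n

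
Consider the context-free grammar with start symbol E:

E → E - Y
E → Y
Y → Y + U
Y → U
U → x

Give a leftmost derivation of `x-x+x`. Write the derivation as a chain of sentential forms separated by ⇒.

E⇒E-Y⇒Y-Y⇒U-Y⇒x-Y⇒x-Y+U⇒x-U+U⇒x-x+U⇒x-x+x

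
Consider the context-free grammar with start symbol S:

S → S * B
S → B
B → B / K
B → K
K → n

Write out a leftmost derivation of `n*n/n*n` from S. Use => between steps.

S => S*B => S*B*B => B*B*B => K*B*B => n*B*B => n*B/K*B => n*K/K*B => n*n/K*B => n*n/n*B => n*n/n*K => n*n/n*n

S => S*B   [S → S * B]
S*B => S*B*B   [S → S * B]
S*B*B => B*B*B   [S → B]
B*B*B => K*B*B   [B → K]
K*B*B => n*B*B   [K → n]
n*B*B => n*B/K*B   [B → B / K]
n*B/K*B => n*K/K*B   [B → K]
n*K/K*B => n*n/K*B   [K → n]
n*n/K*B => n*n/n*B   [K → n]
n*n/n*B => n*n/n*K   [B → K]
n*n/n*K => n*n/n*n   [K → n]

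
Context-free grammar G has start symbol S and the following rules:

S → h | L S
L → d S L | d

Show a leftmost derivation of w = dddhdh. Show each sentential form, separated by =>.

S => LS => dS => dLS => ddS => ddLS => dddSLS => dddhLS => dddhdS => dddhdh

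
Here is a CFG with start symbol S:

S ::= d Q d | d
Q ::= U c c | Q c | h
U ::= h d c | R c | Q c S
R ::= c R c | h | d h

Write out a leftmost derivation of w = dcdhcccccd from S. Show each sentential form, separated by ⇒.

S ⇒ dQd   [S ::= d Q d]
dQd ⇒ dQcd   [Q ::= Q c]
dQcd ⇒ dUcccd   [Q ::= U c c]
dUcccd ⇒ dRccccd   [U ::= R c]
dRccccd ⇒ dcRcccccd   [R ::= c R c]
dcRcccccd ⇒ dcdhcccccd   [R ::= d h]

S⇒dQd⇒dQcd⇒dUcccd⇒dRccccd⇒dcRcccccd⇒dcdhcccccd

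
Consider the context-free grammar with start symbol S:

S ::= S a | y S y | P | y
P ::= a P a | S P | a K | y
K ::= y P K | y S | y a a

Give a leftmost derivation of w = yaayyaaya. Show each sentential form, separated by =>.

S=>Sa=>ySya=>yPya=>yaPaya=>yaaKaya=>yaaySaya=>yaaySaaya=>yaayyaaya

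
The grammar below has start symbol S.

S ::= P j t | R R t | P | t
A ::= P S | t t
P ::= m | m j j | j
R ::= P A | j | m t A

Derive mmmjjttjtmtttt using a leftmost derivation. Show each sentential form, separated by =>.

S => RRt => PARt => mARt => mPSRt => mmSRt => mmRRtRt => mmPARtRt => mmmjjARtRt => mmmjjttRtRt => mmmjjttjtRt => mmmjjttjtmtAt => mmmjjttjtmtttt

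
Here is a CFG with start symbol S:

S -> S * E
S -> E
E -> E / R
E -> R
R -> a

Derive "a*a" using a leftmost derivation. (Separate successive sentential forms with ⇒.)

S⇒S*E⇒E*E⇒R*E⇒a*E⇒a*R⇒a*a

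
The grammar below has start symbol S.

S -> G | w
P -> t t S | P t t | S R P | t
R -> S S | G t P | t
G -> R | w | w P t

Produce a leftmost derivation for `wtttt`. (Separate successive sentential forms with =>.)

S => G   [S -> G]
G => wPt   [G -> w P t]
wPt => wttSt   [P -> t t S]
wttSt => wttGt   [S -> G]
wttGt => wttRt   [G -> R]
wttRt => wtttt   [R -> t]

S => G => wPt => wttSt => wttGt => wttRt => wtttt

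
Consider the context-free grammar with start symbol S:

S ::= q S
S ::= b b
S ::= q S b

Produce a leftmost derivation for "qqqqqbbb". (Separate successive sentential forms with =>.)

S => qS => qqS => qqqS => qqqqSb => qqqqqSb => qqqqqbbb

S => qS   [S ::= q S]
qS => qqS   [S ::= q S]
qqS => qqqS   [S ::= q S]
qqqS => qqqqSb   [S ::= q S b]
qqqqSb => qqqqqSb   [S ::= q S]
qqqqqSb => qqqqqbbb   [S ::= b b]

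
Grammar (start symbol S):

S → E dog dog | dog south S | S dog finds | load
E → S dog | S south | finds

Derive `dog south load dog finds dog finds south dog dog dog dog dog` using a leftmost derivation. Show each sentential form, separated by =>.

S => E dog dog   [S → E dog dog]
E dog dog => S dog dog dog   [E → S dog]
S dog dog dog => E dog dog dog dog dog   [S → E dog dog]
E dog dog dog dog dog => S south dog dog dog dog dog   [E → S south]
S south dog dog dog dog dog => dog south S south dog dog dog dog dog   [S → dog south S]
dog south S south dog dog dog dog dog => dog south S dog finds south dog dog dog dog dog   [S → S dog finds]
dog south S dog finds south dog dog dog dog dog => dog south S dog finds dog finds south dog dog dog dog dog   [S → S dog finds]
dog south S dog finds dog finds south dog dog dog dog dog => dog south load dog finds dog finds south dog dog dog dog dog   [S → load]

S => E dog dog => S dog dog dog => E dog dog dog dog dog => S south dog dog dog dog dog => dog south S south dog dog dog dog dog => dog south S dog finds south dog dog dog dog dog => dog south S dog finds dog finds south dog dog dog dog dog => dog south load dog finds dog finds south dog dog dog dog dog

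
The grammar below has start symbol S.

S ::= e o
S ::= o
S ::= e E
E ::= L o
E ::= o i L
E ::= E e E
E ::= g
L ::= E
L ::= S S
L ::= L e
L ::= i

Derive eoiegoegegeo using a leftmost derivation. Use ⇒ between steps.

S ⇒ eE   [S ::= e E]
eE ⇒ eoiL   [E ::= o i L]
eoiL ⇒ eoiSS   [L ::= S S]
eoiSS ⇒ eoieES   [S ::= e E]
eoieES ⇒ eoieEeES   [E ::= E e E]
eoieEeES ⇒ eoieEeEeES   [E ::= E e E]
eoieEeEeES ⇒ eoieLoeEeES   [E ::= L o]
eoieLoeEeES ⇒ eoieEoeEeES   [L ::= E]
eoieEoeEeES ⇒ eoiegoeEeES   [E ::= g]
eoiegoeEeES ⇒ eoiegoegeES   [E ::= g]
eoiegoegeES ⇒ eoiegoegegS   [E ::= g]
eoiegoegegS ⇒ eoiegoegegeo   [S ::= e o]

S ⇒ eE ⇒ eoiL ⇒ eoiSS ⇒ eoieES ⇒ eoieEeES ⇒ eoieEeEeES ⇒ eoieLoeEeES ⇒ eoieEoeEeES ⇒ eoiegoeEeES ⇒ eoiegoegeES ⇒ eoiegoegegS ⇒ eoiegoegegeo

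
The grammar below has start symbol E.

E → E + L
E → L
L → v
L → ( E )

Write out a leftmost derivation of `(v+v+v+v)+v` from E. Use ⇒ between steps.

E ⇒ E+L   [E → E + L]
E+L ⇒ L+L   [E → L]
L+L ⇒ (E)+L   [L → ( E )]
(E)+L ⇒ (E+L)+L   [E → E + L]
(E+L)+L ⇒ (E+L+L)+L   [E → E + L]
(E+L+L)+L ⇒ (E+L+L+L)+L   [E → E + L]
(E+L+L+L)+L ⇒ (L+L+L+L)+L   [E → L]
(L+L+L+L)+L ⇒ (v+L+L+L)+L   [L → v]
(v+L+L+L)+L ⇒ (v+v+L+L)+L   [L → v]
(v+v+L+L)+L ⇒ (v+v+v+L)+L   [L → v]
(v+v+v+L)+L ⇒ (v+v+v+v)+L   [L → v]
(v+v+v+v)+L ⇒ (v+v+v+v)+v   [L → v]

E⇒E+L⇒L+L⇒(E)+L⇒(E+L)+L⇒(E+L+L)+L⇒(E+L+L+L)+L⇒(L+L+L+L)+L⇒(v+L+L+L)+L⇒(v+v+L+L)+L⇒(v+v+v+L)+L⇒(v+v+v+v)+L⇒(v+v+v+v)+v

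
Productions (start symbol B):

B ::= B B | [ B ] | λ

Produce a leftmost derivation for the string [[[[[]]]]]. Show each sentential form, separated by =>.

B => [B]   [B ::= [ B ]]
[B] => [BB]   [B ::= B B]
[BB] => [BBB]   [B ::= B B]
[BBB] => [[B]BB]   [B ::= [ B ]]
[[B]BB] => [[[B]]BB]   [B ::= [ B ]]
[[[B]]BB] => [[[[B]]]BB]   [B ::= [ B ]]
[[[[B]]]BB] => [[[[[B]]]]BB]   [B ::= [ B ]]
[[[[[B]]]]BB] => [[[[[]]]]BB]   [B ::= λ]
[[[[[]]]]BB] => [[[[[]]]]B]   [B ::= λ]
[[[[[]]]]B] => [[[[[]]]]]   [B ::= λ]

B => [B] => [BB] => [BBB] => [[B]BB] => [[[B]]BB] => [[[[B]]]BB] => [[[[[B]]]]BB] => [[[[[]]]]BB] => [[[[[]]]]B] => [[[[[]]]]]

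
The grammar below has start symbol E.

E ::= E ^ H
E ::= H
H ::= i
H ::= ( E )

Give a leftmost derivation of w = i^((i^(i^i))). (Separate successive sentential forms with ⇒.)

E ⇒ E^H   [E ::= E ^ H]
E^H ⇒ H^H   [E ::= H]
H^H ⇒ i^H   [H ::= i]
i^H ⇒ i^(E)   [H ::= ( E )]
i^(E) ⇒ i^(H)   [E ::= H]
i^(H) ⇒ i^((E))   [H ::= ( E )]
i^((E)) ⇒ i^((E^H))   [E ::= E ^ H]
i^((E^H)) ⇒ i^((H^H))   [E ::= H]
i^((H^H)) ⇒ i^((i^H))   [H ::= i]
i^((i^H)) ⇒ i^((i^(E)))   [H ::= ( E )]
i^((i^(E))) ⇒ i^((i^(E^H)))   [E ::= E ^ H]
i^((i^(E^H))) ⇒ i^((i^(H^H)))   [E ::= H]
i^((i^(H^H))) ⇒ i^((i^(i^H)))   [H ::= i]
i^((i^(i^H))) ⇒ i^((i^(i^i)))   [H ::= i]

E ⇒ E^H ⇒ H^H ⇒ i^H ⇒ i^(E) ⇒ i^(H) ⇒ i^((E)) ⇒ i^((E^H)) ⇒ i^((H^H)) ⇒ i^((i^H)) ⇒ i^((i^(E))) ⇒ i^((i^(E^H))) ⇒ i^((i^(H^H))) ⇒ i^((i^(i^H))) ⇒ i^((i^(i^i)))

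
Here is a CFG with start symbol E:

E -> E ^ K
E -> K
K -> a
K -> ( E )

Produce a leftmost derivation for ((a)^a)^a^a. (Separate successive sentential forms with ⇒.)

E ⇒ E^K   [E -> E ^ K]
E^K ⇒ E^K^K   [E -> E ^ K]
E^K^K ⇒ K^K^K   [E -> K]
K^K^K ⇒ (E)^K^K   [K -> ( E )]
(E)^K^K ⇒ (E^K)^K^K   [E -> E ^ K]
(E^K)^K^K ⇒ (K^K)^K^K   [E -> K]
(K^K)^K^K ⇒ ((E)^K)^K^K   [K -> ( E )]
((E)^K)^K^K ⇒ ((K)^K)^K^K   [E -> K]
((K)^K)^K^K ⇒ ((a)^K)^K^K   [K -> a]
((a)^K)^K^K ⇒ ((a)^a)^K^K   [K -> a]
((a)^a)^K^K ⇒ ((a)^a)^a^K   [K -> a]
((a)^a)^a^K ⇒ ((a)^a)^a^a   [K -> a]

E ⇒ E^K ⇒ E^K^K ⇒ K^K^K ⇒ (E)^K^K ⇒ (E^K)^K^K ⇒ (K^K)^K^K ⇒ ((E)^K)^K^K ⇒ ((K)^K)^K^K ⇒ ((a)^K)^K^K ⇒ ((a)^a)^K^K ⇒ ((a)^a)^a^K ⇒ ((a)^a)^a^a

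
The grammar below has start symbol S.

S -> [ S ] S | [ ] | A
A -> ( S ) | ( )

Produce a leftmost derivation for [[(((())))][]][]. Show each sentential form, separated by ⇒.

S ⇒ [S]S ⇒ [[S]S]S ⇒ [[A]S]S ⇒ [[(S)]S]S ⇒ [[(A)]S]S ⇒ [[((S))]S]S ⇒ [[((A))]S]S ⇒ [[(((S)))]S]S ⇒ [[(((A)))]S]S ⇒ [[(((())))]S]S ⇒ [[(((())))][]]S ⇒ [[(((())))][]][]

S ⇒ [S]S   [S -> [ S ] S]
[S]S ⇒ [[S]S]S   [S -> [ S ] S]
[[S]S]S ⇒ [[A]S]S   [S -> A]
[[A]S]S ⇒ [[(S)]S]S   [A -> ( S )]
[[(S)]S]S ⇒ [[(A)]S]S   [S -> A]
[[(A)]S]S ⇒ [[((S))]S]S   [A -> ( S )]
[[((S))]S]S ⇒ [[((A))]S]S   [S -> A]
[[((A))]S]S ⇒ [[(((S)))]S]S   [A -> ( S )]
[[(((S)))]S]S ⇒ [[(((A)))]S]S   [S -> A]
[[(((A)))]S]S ⇒ [[(((())))]S]S   [A -> ( )]
[[(((())))]S]S ⇒ [[(((())))][]]S   [S -> [ ]]
[[(((())))][]]S ⇒ [[(((())))][]][]   [S -> [ ]]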